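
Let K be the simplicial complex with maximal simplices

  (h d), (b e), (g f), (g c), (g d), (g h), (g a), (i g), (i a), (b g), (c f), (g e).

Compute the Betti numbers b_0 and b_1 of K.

b_0 = 1, b_1 = 4.

Order the vertices as a < b < c < d < e < f < g < h < i. Listing each simplex with vertices in this order, K has dimension 1 with simplices:

  0-simplices (9): a, b, c, d, e, f, g, h, i
  1-simplices (12): ag, ai, be, bg, cf, cg, dg, dh, eg, fg, gh, gi

giving chain groups C_0 ≅ Z^9, C_1 ≅ Z^12.

∂_1: C_1 → C_0 sends each edge [p,q] (with p < q) to q − p. For instance
  ∂dg = g − d.
This gives a 9×12 integer matrix of rank 8; reducing to Smith normal form yields diagonal entries (1,1,1,1,1,1,1,1).

Now H_k = ker ∂_k / im ∂_{k+1}, so:

  H_0: rank C_0 − rank ∂_1 = 9 − 8 = 1, and the invariant factors of ∂_1 are all 1, so H_0 ≅ Z.
  H_1: rank ker ∂_1 − rank ∂_2 = (12 − 8) − 0 = 4, and there is no ∂_2, so H_1 ≅ Z^4.

As a check, the Euler characteristic is 9 − 12 = -3, which agrees with 1 − 4 = -3.
(K is a triangulation of a wedge of 4 circles.)

Hence the Betti numbers are b_0 = 1, b_1 = 4.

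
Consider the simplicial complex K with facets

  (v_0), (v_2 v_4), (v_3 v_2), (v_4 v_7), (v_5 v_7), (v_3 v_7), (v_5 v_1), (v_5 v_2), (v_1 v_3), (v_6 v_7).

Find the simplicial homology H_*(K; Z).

Take the total order v_0 < v_1 < v_2 < v_3 < v_4 < v_5 < v_6 < v_7 on the vertex set. Then K (dimension 1) consists of the simplices:

  0-simplices (8): [v_0], [v_1], [v_2], [v_3], [v_4], [v_5], [v_6], [v_7]
  1-simplices (9): [v_1,v_3], [v_1,v_5], [v_2,v_3], [v_2,v_4], [v_2,v_5], [v_3,v_7], [v_4,v_7], [v_5,v_7], [v_6,v_7]

so the chain groups are C_0 ≅ Z^8, C_1 ≅ Z^9.

∂_1: C_1 → C_0 sends each edge [p,q] (with p < q) to q − p. For instance
  ∂[v_2,v_5] = [v_5] − [v_2].
As a 8×9 matrix over Z this has rank 6, with invariant factors (1,1,1,1,1,1).

Computing H_k = (kernel of ∂_k) / (image of ∂_{k+1}):

  H_0: rank C_0 − rank ∂_1 = 8 − 6 = 2, and the invariant factors of ∂_1 are all 1, so H_0 ≅ Z^2.
  H_1: rank ker ∂_1 − rank ∂_2 = (9 − 6) − 0 = 3, and there is no ∂_2, so H_1 ≅ Z^3.

H_0 ≅ Z^2,  H_1 ≅ Z^3.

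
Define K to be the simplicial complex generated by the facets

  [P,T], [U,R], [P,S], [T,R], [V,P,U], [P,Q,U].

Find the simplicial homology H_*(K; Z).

H_0 ≅ Z,  H_1 ≅ Z,  H_2 = 0.

Take the total order P < Q < R < S < T < U < V on the vertex set. Then K (dimension 2) consists of the simplices:

  0-simplices (7): P, Q, R, S, T, U, V
  1-simplices (9): PQ, PS, PT, PU, PV, QU, RT, RU, UV
  2-simplices (2): PQU, PUV

Hence C_0 ≅ Z^7, C_1 ≅ Z^9, C_2 ≅ Z^2.

Boundary ∂_1: C_1 → C_0 maps an edge to its endpoints' difference, ∂[p,q] = q − p. For instance
  ∂UV = V − U.
The 7×9 boundary matrix has rank 6 and Smith normal form diag(1,1,1,1,1,1).

The boundary map ∂_2: C_2 → C_1 acts by ∂[p,q,r] = [q,r] − [p,r] + [p,q]. For instance
  ∂PUV = UV − PV + PU,
  ∂PQU = QU − PU + PQ.
As a 9×2 matrix over Z this has rank 2, with invariant factors (1,1).

Now H_k = ker ∂_k / im ∂_{k+1}, so:

  H_0: rank C_0 − rank ∂_1 = 7 − 6 = 1, and the invariant factors of ∂_1 are all 1, so H_0 = Z.
  H_1: rank ker ∂_1 − rank ∂_2 = (9 − 6) − 2 = 1, and the invariant factors of ∂_2 are all 1, so H_1 = Z.
  H_2: rank ker ∂_2 − rank ∂_3 = (2 − 2) − 0 = 0, and there is no ∂_3, so H_2 = 0.

As a check, the Euler characteristic is 7 − 9 + 2 = 0, which agrees with 1 − 1 + 0 = 0.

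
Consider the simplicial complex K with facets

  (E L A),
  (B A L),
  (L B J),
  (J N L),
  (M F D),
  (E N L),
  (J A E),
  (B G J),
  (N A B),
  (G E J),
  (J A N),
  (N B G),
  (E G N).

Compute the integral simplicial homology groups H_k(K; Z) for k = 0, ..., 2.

Order the vertices as A < B < D < E < F < G < J < L < M < N. Listing each simplex with vertices in this order, K has dimension 2 with simplices:

  0-simplices (10): A, B, D, E, F, G, J, L, M, N
  1-simplices (21): AB, AE, AJ, AL, AN, BG, BJ, BL, BN, DF, DM, EG, EJ, EL, EN, FM, GJ, GN, JL, JN, LN
  2-simplices (13): ABL, ABN, AEJ, AEL, AJN, BGJ, BGN, BJL, DFM, EGJ, EGN, ELN, JLN

giving chain groups C_0 ≅ Z^10, C_1 ≅ Z^21, C_2 ≅ Z^13.

The boundary map ∂_1: C_1 → C_0 is given by ∂[p,q] = [q] − [p]. For instance
  ∂LN = N − L.
As a 10×21 matrix over Z this has rank 8, with invariant factors (1,1,1,1,1,1,1,1).

The boundary map ∂_2: C_2 → C_1 sends each 2-simplex [p,q,r] to [q,r] − [p,r] + [p,q]. For instance
  ∂JLN = LN − JN + JL,
  ∂AEJ = EJ − AJ + AE.
This gives a 21×13 integer matrix of rank 13; reducing to Smith normal form yields diagonal entries (1,1,1,1,1,1,1,1,1,1,1,1,2).

Reading off H_k = ker ∂_k / im ∂_{k+1}:

  H_0: rank C_0 − rank ∂_1 = 10 − 8 = 2, and the invariant factors of ∂_1 are all 1, so H_0 ≅ Z^2.
  H_1: rank ker ∂_1 − rank ∂_2 = (21 − 8) − 13 = 0, and ∂_2 has invariant factor 2 > 1, so H_1 ≅ Z/2Z.
  H_2: rank ker ∂_2 − rank ∂_3 = (13 − 13) − 0 = 0, and there is no ∂_3, so H_2 ≅ 0.

H_0 ≅ Z^2,  H_1 ≅ Z/2Z,  H_2 = 0.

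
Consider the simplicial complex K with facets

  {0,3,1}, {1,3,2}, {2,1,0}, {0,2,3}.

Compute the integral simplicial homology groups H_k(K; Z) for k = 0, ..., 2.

H_0 ≅ Z,  H_1 = 0,  H_2 ≅ Z.

Fix the vertex order 0 < 1 < 2 < 3 and write every simplex with vertices in increasing order. Then dim K = 2 and the simplices of K are:

  0-simplices (4): [0], [1], [2], [3]
  1-simplices (6): [0,1], [0,2], [0,3], [1,2], [1,3], [2,3]
  2-simplices (4): [0,1,2], [0,1,3], [0,2,3], [1,2,3]

giving chain groups C_0 ≅ Z^4, C_1 ≅ Z^6, C_2 ≅ Z^4.

∂_1: C_1 → C_0 sends each edge [p,q] (with p < q) to q − p.
This gives a 4×6 integer matrix of rank 3; reducing to Smith normal form yields diagonal entries (1,1,1).

Boundary ∂_2: C_2 → C_1 sends each 2-simplex [p,q,r] to [q,r] − [p,r] + [p,q]. For instance
  ∂[0,1,2] = [1,2] − [0,2] + [0,1],
  ∂[1,2,3] = [2,3] − [1,3] + [1,2].
The 6×4 boundary matrix has rank 3 and Smith normal form diag(1,1,1).

From H_k ≅ ker(∂_k) / im(∂_{k+1}) we obtain:

  H_0: rank C_0 − rank ∂_1 = 4 − 3 = 1, and the invariant factors of ∂_1 are all 1, so H_0 ≅ Z.
  H_1: rank ker ∂_1 − rank ∂_2 = (6 − 3) − 3 = 0, and the invariant factors of ∂_2 are all 1, so H_1 ≅ 0.
  H_2: rank ker ∂_2 − rank ∂_3 = (4 − 3) − 0 = 1, and there is no ∂_3, so H_2 ≅ Z.

As a check, the Euler characteristic is 4 − 6 + 4 = 2, which agrees with 1 − 0 + 1 = 2.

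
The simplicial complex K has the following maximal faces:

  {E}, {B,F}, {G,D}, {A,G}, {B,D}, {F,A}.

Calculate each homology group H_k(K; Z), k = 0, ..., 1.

H_0 ≅ Z^2,  H_1 ≅ Z.

Take the total order A < B < D < E < F < G on the vertex set. Then K (dimension 1) consists of the simplices:

  0-simplices (6): A, B, D, E, F, G
  1-simplices (5): AF, AG, BD, BF, DG

giving chain groups C_0 ≅ Z^6, C_1 ≅ Z^5.

∂_1: C_1 → C_0 is given by ∂[p,q] = [q] − [p].
This gives a 6×5 integer matrix of rank 4; reducing to Smith normal form yields diagonal entries (1,1,1,1).

Computing H_k = (kernel of ∂_k) / (image of ∂_{k+1}):

  H_0: rank C_0 − rank ∂_1 = 6 − 4 = 2, and the invariant factors of ∂_1 are all 1, so H_0 ≅ Z^2.
  H_1: rank ker ∂_1 − rank ∂_2 = (5 − 4) − 0 = 1, and there is no ∂_2, so H_1 ≅ Z.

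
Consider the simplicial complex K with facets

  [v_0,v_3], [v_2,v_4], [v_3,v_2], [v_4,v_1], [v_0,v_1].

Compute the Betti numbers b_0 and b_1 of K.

b_0 = 1, b_1 = 1.

Order the vertices as v_0 < v_1 < v_2 < v_3 < v_4. Listing each simplex with vertices in this order, K has dimension 1 with simplices:

  0-simplices (5): [v_0], [v_1], [v_2], [v_3], [v_4]
  1-simplices (5): [v_0,v_1], [v_0,v_3], [v_1,v_4], [v_2,v_3], [v_2,v_4]

so the chain groups are C_0 ≅ Z^5, C_1 ≅ Z^5.

The boundary map ∂_1: C_1 → C_0 is given by ∂[p,q] = [q] − [p]. For instance
  ∂[v_2,v_4] = [v_4] − [v_2].
This gives a 5×5 integer matrix of rank 4; reducing to Smith normal form yields diagonal entries (1,1,1,1).

From H_k ≅ ker(∂_k) / im(∂_{k+1}) we obtain:

  H_0: rank C_0 − rank ∂_1 = 5 − 4 = 1, and the invariant factors of ∂_1 are all 1, so H_0 ≅ Z.
  H_1: rank ker ∂_1 − rank ∂_2 = (5 − 4) − 0 = 1, and there is no ∂_2, so H_1 ≅ Z.

Hence the Betti numbers are b_0 = 1, b_1 = 1.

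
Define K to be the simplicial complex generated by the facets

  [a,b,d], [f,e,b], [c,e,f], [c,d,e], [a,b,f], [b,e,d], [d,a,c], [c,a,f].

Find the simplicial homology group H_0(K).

K has 6 vertices, 12 edges, 8 triangles.
rank ∂_0 = 0, rank ∂_1 = 5 ⇒ b_0 = 6 − 0 − 5 = 1; all invariant factors of ∂_1 are 1 so no torsion. So H_0 ≅ Z.

H_0 ≅ Z.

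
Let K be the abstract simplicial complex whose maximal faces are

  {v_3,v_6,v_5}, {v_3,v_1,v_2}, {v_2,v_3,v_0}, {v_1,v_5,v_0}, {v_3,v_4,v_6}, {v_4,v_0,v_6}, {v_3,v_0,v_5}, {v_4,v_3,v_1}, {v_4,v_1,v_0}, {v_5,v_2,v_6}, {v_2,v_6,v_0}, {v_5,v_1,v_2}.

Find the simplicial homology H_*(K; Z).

We work with the vertex ordering v_0 < v_1 < v_2 < v_3 < v_4 < v_5 < v_6. The simplices of K, each written with vertices in increasing order, are:

  0-simplices (7): [v_0], [v_1], [v_2], [v_3], [v_4], [v_5], [v_6]
  1-simplices (18): (18 of them)
  2-simplices (12): (12 of them)

giving chain groups C_0 ≅ Z^7, C_1 ≅ Z^18, C_2 ≅ Z^12.

Boundary ∂_1: C_1 → C_0 is given by ∂[p,q] = [q] − [p].
The resulting 7×18 matrix has rank 6, and its Smith normal form has invariant factors (1,1,1,1,1,1).

∂_2: C_2 → C_1 sends each 2-simplex [p,q,r] to [q,r] − [p,r] + [p,q]. For instance
  ∂[v_1,v_2,v_3] = [v_2,v_3] − [v_1,v_3] + [v_1,v_2],
  ∂[v_0,v_1,v_4] = [v_1,v_4] − [v_0,v_4] + [v_0,v_1].
The resulting 18×12 matrix has rank 12, and its Smith normal form has invariant factors (1,1,1,1,1,1,1,1,1,1,1,2).

Now H_k = ker ∂_k / im ∂_{k+1}, so:

  H_0: rank C_0 − rank ∂_1 = 7 − 6 = 1, and the invariant factors of ∂_1 are all 1, so H_0 ≅ Z.
  H_1: rank ker ∂_1 − rank ∂_2 = (18 − 6) − 12 = 0, and ∂_2 has invariant factor 2 > 1, so H_1 ≅ Z/2.
  H_2: rank ker ∂_2 − rank ∂_3 = (12 − 12) − 0 = 0, and there is no ∂_3, so H_2 ≅ 0.

As a check, the Euler characteristic is 7 − 18 + 12 = 1, which agrees with 1 − 0 + 0 = 1.

H_0 ≅ Z,  H_1 ≅ Z/2,  H_2 = 0.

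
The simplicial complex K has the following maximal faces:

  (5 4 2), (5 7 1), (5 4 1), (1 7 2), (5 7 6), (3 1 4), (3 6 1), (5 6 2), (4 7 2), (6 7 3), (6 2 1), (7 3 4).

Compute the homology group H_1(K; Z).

Order the vertices as 1 < 2 < 3 < 4 < 5 < 6 < 7. Listing each simplex with vertices in this order, K has dimension 2 with simplices:

  0-simplices (7): [1], [2], [3], [4], [5], [6], [7]
  1-simplices (18): [1,2], [1,3], [1,4], [1,5], [1,6], [1,7], [2,4], [2,5], [2,6], [2,7], [3,4], [3,6], [3,7], [4,5], [4,7], [5,6], [5,7], [6,7]
  2-simplices (12): [1,2,6], [1,2,7], [1,3,4], [1,3,6], [1,4,5], [1,5,7], [2,4,5], [2,4,7], [2,5,6], [3,4,7], [3,6,7], [5,6,7]

Hence C_0 ≅ Z^7, C_1 ≅ Z^18, C_2 ≅ Z^12.

Boundary ∂_1: C_1 → C_0 sends each edge [p,q] (with p < q) to q − p.
The resulting 7×18 matrix has rank 6, and its Smith normal form has invariant factors (1,1,1,1,1,1).

Boundary ∂_2: C_2 → C_1 maps a triangle to the signed sum of its edges. For instance
  ∂[1,3,4] = [3,4] − [1,4] + [1,3],
  ∂[5,6,7] = [6,7] − [5,7] + [5,6].
The 18×12 boundary matrix has rank 12 and Smith normal form diag(1,1,1,1,1,1,1,1,1,1,1,2).

Computing H_k = (kernel of ∂_k) / (image of ∂_{k+1}):

  H_1: rank ker ∂_1 − rank ∂_2 = (18 − 6) − 12 = 0, and ∂_2 has invariant factor 2 > 1, so H_1 ≅ Z/2.

H_1 = Z/2.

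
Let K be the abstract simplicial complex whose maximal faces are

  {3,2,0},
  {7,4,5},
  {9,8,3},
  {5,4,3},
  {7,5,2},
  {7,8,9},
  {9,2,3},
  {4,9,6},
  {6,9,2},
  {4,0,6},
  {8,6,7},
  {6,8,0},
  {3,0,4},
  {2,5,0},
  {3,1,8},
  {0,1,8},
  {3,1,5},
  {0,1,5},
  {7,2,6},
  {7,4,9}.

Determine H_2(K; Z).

Take the total order 0 < 1 < 2 < 3 < 4 < 5 < 6 < 7 < 8 < 9 on the vertex set. Then K (dimension 2) consists of the simplices:

  0-simplices (10): [0], [1], [2], [3], [4], [5], [6], [7], [8], [9]
  1-simplices (30): (30 of them)
  2-simplices (20): (20 of them)

giving chain groups C_0 ≅ Z^10, C_1 ≅ Z^30, C_2 ≅ Z^20.

The boundary map ∂_1: C_1 → C_0 is given by ∂[p,q] = [q] − [p].
This gives a 10×30 integer matrix of rank 9; reducing to Smith normal form yields diagonal entries (1,1,1,1,1,1,1,1,1).

The boundary map ∂_2: C_2 → C_1 sends each 2-simplex [p,q,r] to [q,r] − [p,r] + [p,q]. For instance
  ∂[0,4,6] = [4,6] − [0,6] + [0,4],
  ∂[0,1,8] = [1,8] − [0,8] + [0,1].
The resulting 30×20 matrix has rank 20, and its Smith normal form has invariant factors (1,1,1,1,1,1,1,1,1,1,1,1,1,1,1,1,1,1,1,2).

Computing H_k = (kernel of ∂_k) / (image of ∂_{k+1}):

  H_2: rank ker ∂_2 − rank ∂_3 = (20 − 20) − 0 = 0, and there is no ∂_3, so H_2 = 0.

H_2 ≅ 0.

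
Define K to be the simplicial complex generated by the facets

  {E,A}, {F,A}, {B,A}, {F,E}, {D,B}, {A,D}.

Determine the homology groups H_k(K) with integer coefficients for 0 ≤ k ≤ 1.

We work with the vertex ordering A < B < D < E < F. The simplices of K, each written with vertices in increasing order, are:

  0-simplices (5): A, B, D, E, F
  1-simplices (6): AB, AD, AE, AF, BD, EF

giving chain groups C_0 ≅ Z^5, C_1 ≅ Z^6.

The boundary map ∂_1: C_1 → C_0 sends each edge [p,q] (with p < q) to q − p.
This gives a 5×6 integer matrix of rank 4; reducing to Smith normal form yields diagonal entries (1,1,1,1).

Computing H_k = (kernel of ∂_k) / (image of ∂_{k+1}):

  H_0: rank C_0 − rank ∂_1 = 5 − 4 = 1, and the invariant factors of ∂_1 are all 1, so H_0 ≅ Z.
  H_1: rank ker ∂_1 − rank ∂_2 = (6 − 4) − 0 = 2, and there is no ∂_2, so H_1 ≅ Z^2.

As a check, the Euler characteristic is 5 − 6 = -1, which agrees with 1 − 2 = -1.

H_0 ≅ Z,  H_1 ≅ Z^2.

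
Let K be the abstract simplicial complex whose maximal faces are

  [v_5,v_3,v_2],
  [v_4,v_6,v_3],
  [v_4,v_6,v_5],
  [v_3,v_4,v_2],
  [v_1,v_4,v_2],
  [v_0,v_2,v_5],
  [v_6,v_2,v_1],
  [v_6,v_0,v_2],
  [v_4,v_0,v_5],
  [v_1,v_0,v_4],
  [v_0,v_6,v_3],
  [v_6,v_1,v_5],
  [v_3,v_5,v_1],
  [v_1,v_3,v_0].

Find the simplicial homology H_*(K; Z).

K has 7 vertices, 21 edges, 14 triangles.
rank ∂_0 = 0, rank ∂_1 = 6 ⇒ b_0 = 7 − 0 − 6 = 1; all invariant factors of ∂_1 are 1 so no torsion. So H_0 = Z.
rank ∂_1 = 6, rank ∂_2 = 13 ⇒ b_1 = 21 − 6 − 13 = 2; all invariant factors of ∂_2 are 1 so no torsion. So H_1 = Z^2.
rank ∂_2 = 13, rank ∂_3 = 0 ⇒ b_2 = 14 − 13 − 0 = 1. So H_2 = Z.

H_0 ≅ Z,  H_1 ≅ Z^2,  H_2 ≅ Z.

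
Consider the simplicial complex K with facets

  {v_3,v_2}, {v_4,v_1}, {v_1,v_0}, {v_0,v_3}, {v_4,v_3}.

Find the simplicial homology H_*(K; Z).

H_0 = Z,  H_1 = Z.

K has 5 vertices, 5 edges.
rank ∂_0 = 0, rank ∂_1 = 4 ⇒ b_0 = 5 − 0 − 4 = 1; all invariant factors of ∂_1 are 1 so no torsion. So H_0 ≅ Z.
rank ∂_1 = 4, rank ∂_2 = 0 ⇒ b_1 = 5 − 4 − 0 = 1. So H_1 ≅ Z.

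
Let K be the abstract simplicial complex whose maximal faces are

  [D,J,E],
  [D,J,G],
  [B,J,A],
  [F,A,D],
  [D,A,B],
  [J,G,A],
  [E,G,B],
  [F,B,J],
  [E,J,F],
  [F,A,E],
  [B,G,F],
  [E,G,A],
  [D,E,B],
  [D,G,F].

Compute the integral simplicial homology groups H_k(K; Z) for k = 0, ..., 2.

Order the vertices as A < B < D < E < F < G < J. Listing each simplex with vertices in this order, K has dimension 2 with simplices:

  0-simplices (7): A, B, D, E, F, G, J
  1-simplices (21): AB, AD, AE, AF, AG, AJ, BD, BE, BF, BG, BJ, DE, DF, DG, DJ, EF, EG, EJ, FG, FJ, GJ
  2-simplices (14): ABD, ABJ, ADF, AEF, AEG, AGJ, BDE, BEG, BFG, BFJ, DEJ, DFG, DGJ, EFJ

Hence C_0 ≅ Z^7, C_1 ≅ Z^21, C_2 ≅ Z^14.

The boundary map ∂_1: C_1 → C_0 maps an edge to its endpoints' difference, ∂[p,q] = q − p.
As a 7×21 matrix over Z this has rank 6, with invariant factors (1,1,1,1,1,1).

∂_2: C_2 → C_1 maps a triangle to the signed sum of its edges. For instance
  ∂ADF = DF − AF + AD,
  ∂BFJ = FJ − BJ + BF.
As a 21×14 matrix over Z this has rank 13, with invariant factors (1,1,1,1,1,1,1,1,1,1,1,1,1).

From H_k ≅ ker(∂_k) / im(∂_{k+1}) we obtain:

  H_0: rank C_0 − rank ∂_1 = 7 − 6 = 1, and the invariant factors of ∂_1 are all 1, so H_0 ≅ Z.
  H_1: rank ker ∂_1 − rank ∂_2 = (21 − 6) − 13 = 2, and the invariant factors of ∂_2 are all 1, so H_1 ≅ Z^2.
  H_2: rank ker ∂_2 − rank ∂_3 = (14 − 13) − 0 = 1, and there is no ∂_3, so H_2 ≅ Z.

As a check, the Euler characteristic is 7 − 21 + 14 = 0, which agrees with 1 − 2 + 1 = 0.
(K is a triangulation of the torus T^2.)

H_0 ≅ Z,  H_1 ≅ Z^2,  H_2 ≅ Z.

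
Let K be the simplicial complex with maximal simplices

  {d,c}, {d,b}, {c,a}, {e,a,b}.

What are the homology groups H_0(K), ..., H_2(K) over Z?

Order the vertices as a < b < c < d < e. Listing each simplex with vertices in this order, K has dimension 2 with simplices:

  0-simplices (5): a, b, c, d, e
  1-simplices (6): ab, ac, ae, bd, be, cd
  2-simplices (1): abe

Hence C_0 ≅ Z^5, C_1 ≅ Z^6, C_2 ≅ Z^1.

∂_1: C_1 → C_0 maps an edge to its endpoints' difference, ∂[p,q] = q − p. For instance
  ∂ab = b − a.
The 5×6 boundary matrix has rank 4 and Smith normal form diag(1,1,1,1).

∂_2: C_2 → C_1 acts by ∂[p,q,r] = [q,r] − [p,r] + [p,q]. For instance
  ∂abe = be − ae + ab.
The resulting 6×1 matrix has rank 1, and its Smith normal form has invariant factors (1).

Now H_k = ker ∂_k / im ∂_{k+1}, so:

  H_0: rank C_0 − rank ∂_1 = 5 − 4 = 1, and the invariant factors of ∂_1 are all 1, so H_0 ≅ Z.
  H_1: rank ker ∂_1 − rank ∂_2 = (6 − 4) − 1 = 1, and the invariant factors of ∂_2 are all 1, so H_1 ≅ Z.
  H_2: rank ker ∂_2 − rank ∂_3 = (1 − 1) − 0 = 0, and there is no ∂_3, so H_2 ≅ 0.

H_0 ≅ Z,  H_1 ≅ Z,  H_2 = 0.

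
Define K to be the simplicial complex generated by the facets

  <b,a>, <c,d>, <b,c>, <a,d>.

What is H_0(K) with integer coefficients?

Order the vertices as a < b < c < d. Listing each simplex with vertices in this order, K has dimension 1 with simplices:

  0-simplices (4): a, b, c, d
  1-simplices (4): ab, ad, bc, cd

so the chain groups are C_0 ≅ Z^4, C_1 ≅ Z^4.

∂_1: C_1 → C_0 is given by ∂[p,q] = [q] − [p].
As a 4×4 matrix over Z this has rank 3, with invariant factors (1,1,1).

Reading off H_k = ker ∂_k / im ∂_{k+1}:

  H_0: rank C_0 − rank ∂_1 = 4 − 3 = 1, and the invariant factors of ∂_1 are all 1, so H_0 ≅ Z.

(K is a triangulation of the circle S^1.)

H_0 ≅ Z.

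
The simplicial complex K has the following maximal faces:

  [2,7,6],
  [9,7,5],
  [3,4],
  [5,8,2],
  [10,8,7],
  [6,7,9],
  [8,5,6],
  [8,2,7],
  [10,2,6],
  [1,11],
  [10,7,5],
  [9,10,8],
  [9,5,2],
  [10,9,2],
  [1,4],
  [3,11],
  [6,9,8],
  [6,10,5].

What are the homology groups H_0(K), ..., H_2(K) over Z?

Order the vertices as 1 < 2 < 3 < 4 < 5 < 6 < 7 < 8 < 9 < 10 < 11. Listing each simplex with vertices in this order, K has dimension 2 with simplices:

  0-simplices (11): [1], [2], [3], [4], [5], [6], [7], [8], [9], [10], [11]
  1-simplices (25): (25 of them)
  2-simplices (14): [2,5,8], [2,5,9], [2,6,7], [2,6,10], [2,7,8], [2,9,10], [5,6,8], [5,6,10], [5,7,9], [5,7,10], [6,7,9], [6,8,9], [7,8,10], [8,9,10]

so the chain groups are C_0 ≅ Z^11, C_1 ≅ Z^25, C_2 ≅ Z^14.

The boundary map ∂_1: C_1 → C_0 maps an edge to its endpoints' difference, ∂[p,q] = q − p.
The resulting 11×25 matrix has rank 9, and its Smith normal form has invariant factors (1,1,1,1,1,1,1,1,1).

∂_2: C_2 → C_1 sends each 2-simplex [p,q,r] to [q,r] − [p,r] + [p,q]. For instance
  ∂[5,6,10] = [6,10] − [5,10] + [5,6],
  ∂[2,7,8] = [7,8] − [2,8] + [2,7].
The 25×14 boundary matrix has rank 13 and Smith normal form diag(1,1,1,1,1,1,1,1,1,1,1,1,1).

Reading off H_k = ker ∂_k / im ∂_{k+1}:

  H_0: rank C_0 − rank ∂_1 = 11 − 9 = 2, and the invariant factors of ∂_1 are all 1, so H_0 = Z^2.
  H_1: rank ker ∂_1 − rank ∂_2 = (25 − 9) − 13 = 3, and the invariant factors of ∂_2 are all 1, so H_1 = Z^3.
  H_2: rank ker ∂_2 − rank ∂_3 = (14 − 13) − 0 = 1, and there is no ∂_3, so H_2 = Z.

(K is a triangulation of the disjoint union of the torus T^2 and the circle S^1.)

H_0 ≅ Z^2,  H_1 ≅ Z^3,  H_2 ≅ Z.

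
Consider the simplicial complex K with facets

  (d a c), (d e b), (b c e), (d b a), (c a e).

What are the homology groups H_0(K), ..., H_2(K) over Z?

Order the vertices as a < b < c < d < e. Listing each simplex with vertices in this order, K has dimension 2 with simplices:

  0-simplices (5): a, b, c, d, e
  1-simplices (10): ab, ac, ad, ae, bc, bd, be, cd, ce, de
  2-simplices (5): abd, acd, ace, bce, bde

so the chain groups are C_0 ≅ Z^5, C_1 ≅ Z^10, C_2 ≅ Z^5.

Boundary ∂_1: C_1 → C_0 is given by ∂[p,q] = [q] − [p]. For instance
  ∂ae = e − a.
This gives a 5×10 integer matrix of rank 4; reducing to Smith normal form yields diagonal entries (1,1,1,1).

∂_2: C_2 → C_1 maps a triangle to the signed sum of its edges. For instance
  ∂bde = de − be + bd,
  ∂ace = ce − ae + ac.
The 10×5 boundary matrix has rank 5 and Smith normal form diag(1,1,1,1,1).

Reading off H_k = ker ∂_k / im ∂_{k+1}:

  H_0: rank C_0 − rank ∂_1 = 5 − 4 = 1, and the invariant factors of ∂_1 are all 1, so H_0 ≅ Z.
  H_1: rank ker ∂_1 − rank ∂_2 = (10 − 4) − 5 = 1, and the invariant factors of ∂_2 are all 1, so H_1 ≅ Z.
  H_2: rank ker ∂_2 − rank ∂_3 = (5 − 5) − 0 = 0, and there is no ∂_3, so H_2 ≅ 0.

As a check, the Euler characteristic is 5 − 10 + 5 = 0, which agrees with 1 − 1 + 0 = 0.

H_0 = Z,  H_1 = Z,  H_2 = 0.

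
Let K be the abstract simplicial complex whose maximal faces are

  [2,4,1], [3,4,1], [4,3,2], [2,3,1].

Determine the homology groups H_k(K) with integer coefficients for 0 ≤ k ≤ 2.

Take the total order 1 < 2 < 3 < 4 on the vertex set. Then K (dimension 2) consists of the simplices:

  0-simplices (4): [1], [2], [3], [4]
  1-simplices (6): [1,2], [1,3], [1,4], [2,3], [2,4], [3,4]
  2-simplices (4): [1,2,3], [1,2,4], [1,3,4], [2,3,4]

giving chain groups C_0 ≅ Z^4, C_1 ≅ Z^6, C_2 ≅ Z^4.

∂_1: C_1 → C_0 is given by ∂[p,q] = [q] − [p]. For instance
  ∂[3,4] = [4] − [3].
The resulting 4×6 matrix has rank 3, and its Smith normal form has invariant factors (1,1,1).

∂_2: C_2 → C_1 acts by ∂[p,q,r] = [q,r] − [p,r] + [p,q]. For instance
  ∂[2,3,4] = [3,4] − [2,4] + [2,3],
  ∂[1,3,4] = [3,4] − [1,4] + [1,3].
The 6×4 boundary matrix has rank 3 and Smith normal form diag(1,1,1).

Reading off H_k = ker ∂_k / im ∂_{k+1}:

  H_0: rank C_0 − rank ∂_1 = 4 − 3 = 1, and the invariant factors of ∂_1 are all 1, so H_0 ≅ Z.
  H_1: rank ker ∂_1 − rank ∂_2 = (6 − 3) − 3 = 0, and the invariant factors of ∂_2 are all 1, so H_1 ≅ 0.
  H_2: rank ker ∂_2 − rank ∂_3 = (4 − 3) − 0 = 1, and there is no ∂_3, so H_2 ≅ Z.

As a check, the Euler characteristic is 4 − 6 + 4 = 2, which agrees with 1 − 0 + 1 = 2.

H_0 = Z,  H_1 = 0,  H_2 = Z.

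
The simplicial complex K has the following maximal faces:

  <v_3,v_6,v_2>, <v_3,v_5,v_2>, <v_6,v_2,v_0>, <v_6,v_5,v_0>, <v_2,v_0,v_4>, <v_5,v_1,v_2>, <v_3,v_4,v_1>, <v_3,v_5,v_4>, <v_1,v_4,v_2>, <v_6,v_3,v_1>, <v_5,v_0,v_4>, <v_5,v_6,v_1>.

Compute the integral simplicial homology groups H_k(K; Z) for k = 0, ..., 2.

H_0 ≅ Z,  H_1 ≅ Z/2,  H_2 = 0.

We work with the vertex ordering v_0 < v_1 < v_2 < v_3 < v_4 < v_5 < v_6. The simplices of K, each written with vertices in increasing order, are:

  0-simplices (7): [v_0], [v_1], [v_2], [v_3], [v_4], [v_5], [v_6]
  1-simplices (18): (18 of them)
  2-simplices (12): (12 of them)

giving chain groups C_0 ≅ Z^7, C_1 ≅ Z^18, C_2 ≅ Z^12.

Boundary ∂_1: C_1 → C_0 sends each edge [p,q] (with p < q) to q − p. For instance
  ∂[v_1,v_4] = [v_4] − [v_1].
The resulting 7×18 matrix has rank 6, and its Smith normal form has invariant factors (1,1,1,1,1,1).

∂_2: C_2 → C_1 sends each 2-simplex [p,q,r] to [q,r] − [p,r] + [p,q]. For instance
  ∂[v_1,v_2,v_4] = [v_2,v_4] − [v_1,v_4] + [v_1,v_2],
  ∂[v_0,v_2,v_6] = [v_2,v_6] − [v_0,v_6] + [v_0,v_2].
The 18×12 boundary matrix has rank 12 and Smith normal form diag(1,1,1,1,1,1,1,1,1,1,1,2).

From H_k ≅ ker(∂_k) / im(∂_{k+1}) we obtain:

  H_0: rank C_0 − rank ∂_1 = 7 − 6 = 1, and the invariant factors of ∂_1 are all 1, so H_0 = Z.
  H_1: rank ker ∂_1 − rank ∂_2 = (18 − 6) − 12 = 0, and ∂_2 has invariant factor 2 > 1, so H_1 = Z/2.
  H_2: rank ker ∂_2 − rank ∂_3 = (12 − 12) − 0 = 0, and there is no ∂_3, so H_2 = 0.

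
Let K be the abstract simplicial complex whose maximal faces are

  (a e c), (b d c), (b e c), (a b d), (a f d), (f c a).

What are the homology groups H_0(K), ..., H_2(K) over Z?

K has 6 vertices, 12 edges, 6 triangles.
rank ∂_0 = 0, rank ∂_1 = 5 ⇒ b_0 = 6 − 0 − 5 = 1; all invariant factors of ∂_1 are 1 so no torsion. So H_0 = Z.
rank ∂_1 = 5, rank ∂_2 = 6 ⇒ b_1 = 12 − 5 − 6 = 1; all invariant factors of ∂_2 are 1 so no torsion. So H_1 = Z.
rank ∂_2 = 6, rank ∂_3 = 0 ⇒ b_2 = 6 − 6 − 0 = 0. So H_2 = 0.

H_0 = Z,  H_1 = Z,  H_2 = 0.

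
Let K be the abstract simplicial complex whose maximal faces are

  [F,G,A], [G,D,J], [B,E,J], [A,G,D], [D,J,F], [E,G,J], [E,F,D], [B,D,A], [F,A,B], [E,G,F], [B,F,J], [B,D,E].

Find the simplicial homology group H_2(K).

Order the vertices as A < B < D < E < F < G < J. Listing each simplex with vertices in this order, K has dimension 2 with simplices:

  0-simplices (7): A, B, D, E, F, G, J
  1-simplices (18): AB, AD, AF, AG, BD, BE, BF, BJ, DE, DF, DG, DJ, EF, EG, EJ, FG, FJ, GJ
  2-simplices (12): ABD, ABF, ADG, AFG, BDE, BEJ, BFJ, DEF, DFJ, DGJ, EFG, EGJ

Hence C_0 ≅ Z^7, C_1 ≅ Z^18, C_2 ≅ Z^12.

The boundary map ∂_1: C_1 → C_0 maps an edge to its endpoints' difference, ∂[p,q] = q − p.
The 7×18 boundary matrix has rank 6 and Smith normal form diag(1,1,1,1,1,1).

∂_2: C_2 → C_1 acts by ∂[p,q,r] = [q,r] − [p,r] + [p,q]. For instance
  ∂DFJ = FJ − DJ + DF,
  ∂AFG = FG − AG + AF.
This gives a 18×12 integer matrix of rank 12; reducing to Smith normal form yields diagonal entries (1,1,1,1,1,1,1,1,1,1,1,2).

Now H_k = ker ∂_k / im ∂_{k+1}, so:

  H_2: rank ker ∂_2 − rank ∂_3 = (12 − 12) − 0 = 0, and there is no ∂_3, so H_2 ≅ 0.

H_2 ≅ 0.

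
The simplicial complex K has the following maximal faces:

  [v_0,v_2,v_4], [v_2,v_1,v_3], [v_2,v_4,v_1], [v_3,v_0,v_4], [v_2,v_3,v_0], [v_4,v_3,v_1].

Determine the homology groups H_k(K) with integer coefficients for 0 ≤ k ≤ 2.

H_0 = Z,  H_1 = 0,  H_2 = Z.

Take the total order v_0 < v_1 < v_2 < v_3 < v_4 on the vertex set. Then K (dimension 2) consists of the simplices:

  0-simplices (5): [v_0], [v_1], [v_2], [v_3], [v_4]
  1-simplices (9): [v_0,v_2], [v_0,v_3], [v_0,v_4], [v_1,v_2], [v_1,v_3], [v_1,v_4], [v_2,v_3], [v_2,v_4], [v_3,v_4]
  2-simplices (6): [v_0,v_2,v_3], [v_0,v_2,v_4], [v_0,v_3,v_4], [v_1,v_2,v_3], [v_1,v_2,v_4], [v_1,v_3,v_4]

Hence C_0 ≅ Z^5, C_1 ≅ Z^9, C_2 ≅ Z^6.

∂_1: C_1 → C_0 maps an edge to its endpoints' difference, ∂[p,q] = q − p. For instance
  ∂[v_1,v_3] = [v_3] − [v_1].
As a 5×9 matrix over Z this has rank 4, with invariant factors (1,1,1,1).

The boundary map ∂_2: C_2 → C_1 acts by ∂[p,q,r] = [q,r] − [p,r] + [p,q]. For instance
  ∂[v_0,v_2,v_4] = [v_2,v_4] − [v_0,v_4] + [v_0,v_2],
  ∂[v_1,v_2,v_3] = [v_2,v_3] − [v_1,v_3] + [v_1,v_2].
This gives a 9×6 integer matrix of rank 5; reducing to Smith normal form yields diagonal entries (1,1,1,1,1).

Now H_k = ker ∂_k / im ∂_{k+1}, so:

  H_0: rank C_0 − rank ∂_1 = 5 − 4 = 1, and the invariant factors of ∂_1 are all 1, so H_0 ≅ Z.
  H_1: rank ker ∂_1 − rank ∂_2 = (9 − 4) − 5 = 0, and the invariant factors of ∂_2 are all 1, so H_1 ≅ 0.
  H_2: rank ker ∂_2 − rank ∂_3 = (6 − 5) − 0 = 1, and there is no ∂_3, so H_2 ≅ Z.

As a check, the Euler characteristic is 5 − 9 + 6 = 2, which agrees with 1 − 0 + 1 = 2.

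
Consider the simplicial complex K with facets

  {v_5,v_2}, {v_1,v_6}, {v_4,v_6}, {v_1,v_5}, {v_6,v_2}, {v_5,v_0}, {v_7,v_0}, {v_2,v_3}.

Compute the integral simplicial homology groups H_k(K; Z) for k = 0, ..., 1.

Fix the vertex order v_0 < v_1 < v_2 < v_3 < v_4 < v_5 < v_6 < v_7 and write every simplex with vertices in increasing order. Then dim K = 1 and the simplices of K are:

  0-simplices (8): [v_0], [v_1], [v_2], [v_3], [v_4], [v_5], [v_6], [v_7]
  1-simplices (8): [v_0,v_5], [v_0,v_7], [v_1,v_5], [v_1,v_6], [v_2,v_3], [v_2,v_5], [v_2,v_6], [v_4,v_6]

Hence C_0 ≅ Z^8, C_1 ≅ Z^8.

Boundary ∂_1: C_1 → C_0 sends each edge [p,q] (with p < q) to q − p. For instance
  ∂[v_0,v_7] = [v_7] − [v_0].
This gives a 8×8 integer matrix of rank 7; reducing to Smith normal form yields diagonal entries (1,1,1,1,1,1,1).

Reading off H_k = ker ∂_k / im ∂_{k+1}:

  H_0: rank C_0 − rank ∂_1 = 8 − 7 = 1, and the invariant factors of ∂_1 are all 1, so H_0 ≅ Z.
  H_1: rank ker ∂_1 − rank ∂_2 = (8 − 7) − 0 = 1, and there is no ∂_2, so H_1 ≅ Z.

H_0 = Z,  H_1 = Z.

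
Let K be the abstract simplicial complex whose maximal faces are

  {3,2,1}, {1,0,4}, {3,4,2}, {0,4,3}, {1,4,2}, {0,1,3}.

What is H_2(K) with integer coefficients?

H_2 ≅ Z.

We work with the vertex ordering 0 < 1 < 2 < 3 < 4. The simplices of K, each written with vertices in increasing order, are:

  0-simplices (5): [0], [1], [2], [3], [4]
  1-simplices (9): [0,1], [0,3], [0,4], [1,2], [1,3], [1,4], [2,3], [2,4], [3,4]
  2-simplices (6): [0,1,3], [0,1,4], [0,3,4], [1,2,3], [1,2,4], [2,3,4]

so the chain groups are C_0 ≅ Z^5, C_1 ≅ Z^9, C_2 ≅ Z^6.

The boundary map ∂_1: C_1 → C_0 is given by ∂[p,q] = [q] − [p]. For instance
  ∂[0,1] = [1] − [0].
This gives a 5×9 integer matrix of rank 4; reducing to Smith normal form yields diagonal entries (1,1,1,1).

The boundary map ∂_2: C_2 → C_1 sends each 2-simplex [p,q,r] to [q,r] − [p,r] + [p,q]. For instance
  ∂[0,1,4] = [1,4] − [0,4] + [0,1],
  ∂[0,3,4] = [3,4] − [0,4] + [0,3].
As a 9×6 matrix over Z this has rank 5, with invariant factors (1,1,1,1,1).

Now H_k = ker ∂_k / im ∂_{k+1}, so:

  H_2: rank ker ∂_2 − rank ∂_3 = (6 − 5) − 0 = 1, and there is no ∂_3, so H_2 ≅ Z.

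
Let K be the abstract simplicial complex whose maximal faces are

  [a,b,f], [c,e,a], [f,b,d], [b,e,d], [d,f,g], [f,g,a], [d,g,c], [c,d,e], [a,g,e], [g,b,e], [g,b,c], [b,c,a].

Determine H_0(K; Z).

Take the total order a < b < c < d < e < f < g on the vertex set. Then K (dimension 2) consists of the simplices:

  0-simplices (7): a, b, c, d, e, f, g
  1-simplices (18): ab, ac, ae, af, ag, bc, bd, be, bf, bg, cd, ce, cg, de, df, dg, eg, fg
  2-simplices (12): abc, abf, ace, aeg, afg, bcg, bde, bdf, beg, cde, cdg, dfg

giving chain groups C_0 ≅ Z^7, C_1 ≅ Z^18, C_2 ≅ Z^12.

∂_1: C_1 → C_0 sends each edge [p,q] (with p < q) to q − p.
This gives a 7×18 integer matrix of rank 6; reducing to Smith normal form yields diagonal entries (1,1,1,1,1,1).

The boundary map ∂_2: C_2 → C_1 acts by ∂[p,q,r] = [q,r] − [p,r] + [p,q]. For instance
  ∂ace = ce − ae + ac,
  ∂bcg = cg − bg + bc.
As a 18×12 matrix over Z this has rank 12, with invariant factors (1,1,1,1,1,1,1,1,1,1,1,2).

From H_k ≅ ker(∂_k) / im(∂_{k+1}) we obtain:

  H_0: rank C_0 − rank ∂_1 = 7 − 6 = 1, and the invariant factors of ∂_1 are all 1, so H_0 = Z.

(K is a triangulation of the real projective plane RP^2.)

H_0 = Z.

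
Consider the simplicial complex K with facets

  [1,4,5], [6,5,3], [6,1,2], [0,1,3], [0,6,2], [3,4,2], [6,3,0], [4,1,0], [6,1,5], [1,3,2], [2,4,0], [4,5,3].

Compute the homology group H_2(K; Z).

We work with the vertex ordering 0 < 1 < 2 < 3 < 4 < 5 < 6. The simplices of K, each written with vertices in increasing order, are:

  0-simplices (7): [0], [1], [2], [3], [4], [5], [6]
  1-simplices (18): [0,1], [0,2], [0,3], [0,4], [0,6], [1,2], [1,3], [1,4], [1,5], [1,6], [2,3], [2,4], [2,6], [3,4], [3,5], [3,6], [4,5], [5,6]
  2-simplices (12): [0,1,3], [0,1,4], [0,2,4], [0,2,6], [0,3,6], [1,2,3], [1,2,6], [1,4,5], [1,5,6], [2,3,4], [3,4,5], [3,5,6]

Hence C_0 ≅ Z^7, C_1 ≅ Z^18, C_2 ≅ Z^12.

The boundary map ∂_1: C_1 → C_0 sends each edge [p,q] (with p < q) to q − p. For instance
  ∂[3,5] = [5] − [3].
As a 7×18 matrix over Z this has rank 6, with invariant factors (1,1,1,1,1,1).

The boundary map ∂_2: C_2 → C_1 acts by ∂[p,q,r] = [q,r] − [p,r] + [p,q]. For instance
  ∂[3,4,5] = [4,5] − [3,5] + [3,4],
  ∂[1,5,6] = [5,6] − [1,6] + [1,5].
As a 18×12 matrix over Z this has rank 12, with invariant factors (1,1,1,1,1,1,1,1,1,1,1,2).

Now H_k = ker ∂_k / im ∂_{k+1}, so:

  H_2: rank ker ∂_2 − rank ∂_3 = (12 − 12) − 0 = 0, and there is no ∂_3, so H_2 = 0.

(K is a triangulation of the real projective plane RP^2.)

H_2 = 0.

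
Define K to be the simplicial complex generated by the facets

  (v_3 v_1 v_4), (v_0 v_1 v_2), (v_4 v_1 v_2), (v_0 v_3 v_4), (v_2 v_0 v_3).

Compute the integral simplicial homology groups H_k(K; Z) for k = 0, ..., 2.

Order the vertices as v_0 < v_1 < v_2 < v_3 < v_4. Listing each simplex with vertices in this order, K has dimension 2 with simplices:

  0-simplices (5): [v_0], [v_1], [v_2], [v_3], [v_4]
  1-simplices (10): [v_0,v_1], [v_0,v_2], [v_0,v_3], [v_0,v_4], [v_1,v_2], [v_1,v_3], [v_1,v_4], [v_2,v_3], [v_2,v_4], [v_3,v_4]
  2-simplices (5): [v_0,v_1,v_2], [v_0,v_2,v_3], [v_0,v_3,v_4], [v_1,v_2,v_4], [v_1,v_3,v_4]

Hence C_0 ≅ Z^5, C_1 ≅ Z^10, C_2 ≅ Z^5.

The boundary map ∂_1: C_1 → C_0 is given by ∂[p,q] = [q] − [p].
The resulting 5×10 matrix has rank 4, and its Smith normal form has invariant factors (1,1,1,1).

The boundary map ∂_2: C_2 → C_1 sends each 2-simplex [p,q,r] to [q,r] − [p,r] + [p,q]. For instance
  ∂[v_1,v_3,v_4] = [v_3,v_4] − [v_1,v_4] + [v_1,v_3],
  ∂[v_0,v_3,v_4] = [v_3,v_4] − [v_0,v_4] + [v_0,v_3].
This gives a 10×5 integer matrix of rank 5; reducing to Smith normal form yields diagonal entries (1,1,1,1,1).

Computing H_k = (kernel of ∂_k) / (image of ∂_{k+1}):

  H_0: rank C_0 − rank ∂_1 = 5 − 4 = 1, and the invariant factors of ∂_1 are all 1, so H_0 ≅ Z.
  H_1: rank ker ∂_1 − rank ∂_2 = (10 − 4) − 5 = 1, and the invariant factors of ∂_2 are all 1, so H_1 ≅ Z.
  H_2: rank ker ∂_2 − rank ∂_3 = (5 − 5) − 0 = 0, and there is no ∂_3, so H_2 ≅ 0.

H_0 = Z,  H_1 = Z,  H_2 = 0.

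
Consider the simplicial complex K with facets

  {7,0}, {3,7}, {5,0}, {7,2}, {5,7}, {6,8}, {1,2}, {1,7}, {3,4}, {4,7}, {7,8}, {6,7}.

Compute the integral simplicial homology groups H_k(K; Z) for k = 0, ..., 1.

Order the vertices as 0 < 1 < 2 < 3 < 4 < 5 < 6 < 7 < 8. Listing each simplex with vertices in this order, K has dimension 1 with simplices:

  0-simplices (9): [0], [1], [2], [3], [4], [5], [6], [7], [8]
  1-simplices (12): [0,5], [0,7], [1,2], [1,7], [2,7], [3,4], [3,7], [4,7], [5,7], [6,7], [6,8], [7,8]

Hence C_0 ≅ Z^9, C_1 ≅ Z^12.

Boundary ∂_1: C_1 → C_0 is given by ∂[p,q] = [q] − [p]. For instance
  ∂[1,2] = [2] − [1].
The 9×12 boundary matrix has rank 8 and Smith normal form diag(1,1,1,1,1,1,1,1).

Computing H_k = (kernel of ∂_k) / (image of ∂_{k+1}):

  H_0: rank C_0 − rank ∂_1 = 9 − 8 = 1, and the invariant factors of ∂_1 are all 1, so H_0 = Z.
  H_1: rank ker ∂_1 − rank ∂_2 = (12 − 8) − 0 = 4, and there is no ∂_2, so H_1 = Z^4.

As a check, the Euler characteristic is 9 − 12 = -3, which agrees with 1 − 4 = -3.
(K is a triangulation of a wedge of 4 circles.)

H_0 ≅ Z,  H_1 ≅ Z^4.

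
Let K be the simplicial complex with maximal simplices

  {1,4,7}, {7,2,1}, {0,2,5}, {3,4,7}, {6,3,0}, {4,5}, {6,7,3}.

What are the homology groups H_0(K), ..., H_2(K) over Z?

H_0 = Z,  H_1 = Z^2,  H_2 = 0.

We work with the vertex ordering 0 < 1 < 2 < 3 < 4 < 5 < 6 < 7. The simplices of K, each written with vertices in increasing order, are:

  0-simplices (8): [0], [1], [2], [3], [4], [5], [6], [7]
  1-simplices (15): [0,2], [0,3], [0,5], [0,6], [1,2], [1,4], [1,7], [2,5], [2,7], [3,4], [3,6], [3,7], [4,5], [4,7], [6,7]
  2-simplices (6): [0,2,5], [0,3,6], [1,2,7], [1,4,7], [3,4,7], [3,6,7]

so the chain groups are C_0 ≅ Z^8, C_1 ≅ Z^15, C_2 ≅ Z^6.

Boundary ∂_1: C_1 → C_0 maps an edge to its endpoints' difference, ∂[p,q] = q − p.
The 8×15 boundary matrix has rank 7 and Smith normal form diag(1,1,1,1,1,1,1).

The boundary map ∂_2: C_2 → C_1 sends each 2-simplex [p,q,r] to [q,r] − [p,r] + [p,q]. For instance
  ∂[3,4,7] = [4,7] − [3,7] + [3,4],
  ∂[1,4,7] = [4,7] − [1,7] + [1,4].
This gives a 15×6 integer matrix of rank 6; reducing to Smith normal form yields diagonal entries (1,1,1,1,1,1).

Computing H_k = (kernel of ∂_k) / (image of ∂_{k+1}):

  H_0: rank C_0 − rank ∂_1 = 8 − 7 = 1, and the invariant factors of ∂_1 are all 1, so H_0 ≅ Z.
  H_1: rank ker ∂_1 − rank ∂_2 = (15 − 7) − 6 = 2, and the invariant factors of ∂_2 are all 1, so H_1 ≅ Z^2.
  H_2: rank ker ∂_2 − rank ∂_3 = (6 − 6) − 0 = 0, and there is no ∂_3, so H_2 ≅ 0.

As a check, the Euler characteristic is 8 − 15 + 6 = -1, which agrees with 1 − 2 + 0 = -1.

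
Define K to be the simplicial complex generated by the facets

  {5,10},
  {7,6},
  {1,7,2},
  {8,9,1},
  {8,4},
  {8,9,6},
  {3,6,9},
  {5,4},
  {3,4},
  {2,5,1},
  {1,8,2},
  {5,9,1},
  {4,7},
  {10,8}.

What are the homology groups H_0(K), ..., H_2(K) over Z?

Fix the vertex order 1 < 2 < 3 < 4 < 5 < 6 < 7 < 8 < 9 < 10 and write every simplex with vertices in increasing order. Then dim K = 2 and the simplices of K are:

  0-simplices (10): [1], [2], [3], [4], [5], [6], [7], [8], [9], [10]
  1-simplices (21): [1,2], [1,5], [1,7], [1,8], [1,9], [2,5], [2,7], [2,8], [3,4], [3,6], [3,9], [4,5], [4,7], [4,8], [5,9], [5,10], [6,7], [6,8], [6,9], [8,9], [8,10]
  2-simplices (7): [1,2,5], [1,2,7], [1,2,8], [1,5,9], [1,8,9], [3,6,9], [6,8,9]

giving chain groups C_0 ≅ Z^10, C_1 ≅ Z^21, C_2 ≅ Z^7.

The boundary map ∂_1: C_1 → C_0 sends each edge [p,q] (with p < q) to q − p.
As a 10×21 matrix over Z this has rank 9, with invariant factors (1,1,1,1,1,1,1,1,1).

Boundary ∂_2: C_2 → C_1 acts by ∂[p,q,r] = [q,r] − [p,r] + [p,q]. For instance
  ∂[1,8,9] = [8,9] − [1,9] + [1,8],
  ∂[1,2,5] = [2,5] − [1,5] + [1,2].
The resulting 21×7 matrix has rank 7, and its Smith normal form has invariant factors (1,1,1,1,1,1,1).

Reading off H_k = ker ∂_k / im ∂_{k+1}:

  H_0: rank C_0 − rank ∂_1 = 10 − 9 = 1, and the invariant factors of ∂_1 are all 1, so H_0 ≅ Z.
  H_1: rank ker ∂_1 − rank ∂_2 = (21 − 9) − 7 = 5, and the invariant factors of ∂_2 are all 1, so H_1 ≅ Z^5.
  H_2: rank ker ∂_2 − rank ∂_3 = (7 − 7) − 0 = 0, and there is no ∂_3, so H_2 ≅ 0.

As a check, the Euler characteristic is 10 − 21 + 7 = -4, which agrees with 1 − 5 + 0 = -4.

H_0 ≅ Z,  H_1 ≅ Z^5,  H_2 = 0.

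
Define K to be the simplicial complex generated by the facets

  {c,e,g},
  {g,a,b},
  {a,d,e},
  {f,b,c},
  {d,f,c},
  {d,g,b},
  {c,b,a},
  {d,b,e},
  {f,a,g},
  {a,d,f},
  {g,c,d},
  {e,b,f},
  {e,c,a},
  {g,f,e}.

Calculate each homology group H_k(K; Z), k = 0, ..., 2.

H_0 ≅ Z,  H_1 ≅ Z^2,  H_2 ≅ Z.

Take the total order a < b < c < d < e < f < g on the vertex set. Then K (dimension 2) consists of the simplices:

  0-simplices (7): a, b, c, d, e, f, g
  1-simplices (21): ab, ac, ad, ae, af, ag, bc, bd, be, bf, bg, cd, ce, cf, cg, de, df, dg, ef, eg, fg
  2-simplices (14): abc, abg, ace, ade, adf, afg, bcf, bde, bdg, bef, cdf, cdg, ceg, efg

giving chain groups C_0 ≅ Z^7, C_1 ≅ Z^21, C_2 ≅ Z^14.

∂_1: C_1 → C_0 maps an edge to its endpoints' difference, ∂[p,q] = q − p.
The 7×21 boundary matrix has rank 6 and Smith normal form diag(1,1,1,1,1,1).

Boundary ∂_2: C_2 → C_1 acts by ∂[p,q,r] = [q,r] − [p,r] + [p,q]. For instance
  ∂ace = ce − ae + ac,
  ∂afg = fg − ag + af.
As a 21×14 matrix over Z this has rank 13, with invariant factors (1,1,1,1,1,1,1,1,1,1,1,1,1).

Computing H_k = (kernel of ∂_k) / (image of ∂_{k+1}):

  H_0: rank C_0 − rank ∂_1 = 7 − 6 = 1, and the invariant factors of ∂_1 are all 1, so H_0 = Z.
  H_1: rank ker ∂_1 − rank ∂_2 = (21 − 6) − 13 = 2, and the invariant factors of ∂_2 are all 1, so H_1 = Z^2.
  H_2: rank ker ∂_2 − rank ∂_3 = (14 − 13) − 0 = 1, and there is no ∂_3, so H_2 = Z.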